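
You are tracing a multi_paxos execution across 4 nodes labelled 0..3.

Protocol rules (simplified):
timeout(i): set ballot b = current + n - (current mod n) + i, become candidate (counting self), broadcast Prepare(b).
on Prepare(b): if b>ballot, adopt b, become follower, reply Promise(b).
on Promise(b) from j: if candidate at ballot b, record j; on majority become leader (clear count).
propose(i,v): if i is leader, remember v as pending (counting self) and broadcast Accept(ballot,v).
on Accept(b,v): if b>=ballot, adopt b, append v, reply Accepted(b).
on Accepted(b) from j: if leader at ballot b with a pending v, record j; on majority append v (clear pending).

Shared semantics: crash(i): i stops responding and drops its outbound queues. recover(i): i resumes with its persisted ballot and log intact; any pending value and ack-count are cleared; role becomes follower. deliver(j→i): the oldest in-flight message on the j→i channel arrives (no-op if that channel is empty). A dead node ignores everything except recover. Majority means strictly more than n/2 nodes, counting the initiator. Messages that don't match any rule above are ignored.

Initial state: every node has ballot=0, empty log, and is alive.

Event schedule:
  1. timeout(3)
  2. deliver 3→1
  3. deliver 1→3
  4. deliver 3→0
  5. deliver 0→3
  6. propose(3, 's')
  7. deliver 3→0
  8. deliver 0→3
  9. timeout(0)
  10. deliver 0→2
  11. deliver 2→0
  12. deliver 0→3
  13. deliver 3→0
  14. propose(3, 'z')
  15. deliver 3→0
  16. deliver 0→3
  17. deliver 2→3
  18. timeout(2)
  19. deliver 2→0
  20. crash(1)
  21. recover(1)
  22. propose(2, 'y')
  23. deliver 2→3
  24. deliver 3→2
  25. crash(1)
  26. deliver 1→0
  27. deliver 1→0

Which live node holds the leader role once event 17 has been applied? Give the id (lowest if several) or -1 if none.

[1] timeout(3) → N3(cand b7 [-])
[2] deliver 3→1 → N1(foll b7 [-])
[3] deliver 1→3 → ∅
[4] deliver 3→0 → N0(foll b7 [-])
[5] deliver 0→3 → N3(lead b7 [-])
[6] propose(3,'s') → ∅
[7] deliver 3→0 → N0(foll b7 [s])
[8] deliver 0→3 → ∅
[9] timeout(0) → N0(cand b8 [s])
[10] deliver 0→2 → N2(foll b8 [-])
[11] deliver 2→0 → ∅
[12] deliver 0→3 → N3(foll b8 [-])
[13] deliver 3→0 → N0(lead b8 [s])
[14] propose(3,'z') → ∅
[15] deliver 3→0 → ∅
[16] deliver 0→3 → ∅
[17] deliver 2→3 → ∅

0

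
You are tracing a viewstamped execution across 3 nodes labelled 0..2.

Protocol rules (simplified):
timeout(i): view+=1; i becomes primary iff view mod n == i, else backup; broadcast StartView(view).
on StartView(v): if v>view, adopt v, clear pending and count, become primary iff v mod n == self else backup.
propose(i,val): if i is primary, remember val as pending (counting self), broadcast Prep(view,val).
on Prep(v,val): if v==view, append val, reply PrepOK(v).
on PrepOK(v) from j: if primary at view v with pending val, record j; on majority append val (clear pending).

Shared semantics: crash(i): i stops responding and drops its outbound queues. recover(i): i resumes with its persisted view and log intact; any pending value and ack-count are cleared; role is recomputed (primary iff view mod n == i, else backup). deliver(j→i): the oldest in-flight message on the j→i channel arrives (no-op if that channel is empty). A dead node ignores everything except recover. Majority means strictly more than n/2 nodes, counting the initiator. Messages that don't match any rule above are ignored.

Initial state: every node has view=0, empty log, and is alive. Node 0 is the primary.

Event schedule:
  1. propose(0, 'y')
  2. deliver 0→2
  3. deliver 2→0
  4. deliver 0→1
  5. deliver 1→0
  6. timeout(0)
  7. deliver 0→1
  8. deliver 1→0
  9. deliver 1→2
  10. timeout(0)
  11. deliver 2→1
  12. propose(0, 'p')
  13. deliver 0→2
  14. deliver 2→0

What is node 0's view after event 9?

e1 propose(0,'y'): ·
e2 deliver 0→2: 2[back,v=0,y]
e3 deliver 2→0: 0[prim,v=0,y]
e4 deliver 0→1: 1[back,v=0,y]
e5 deliver 1→0: ·
e6 timeout(0): 0[back,v=1,y]
e7 deliver 0→1: 1[prim,v=1,y]
e8 deliver 1→0: ·
e9 deliver 1→2: ·

1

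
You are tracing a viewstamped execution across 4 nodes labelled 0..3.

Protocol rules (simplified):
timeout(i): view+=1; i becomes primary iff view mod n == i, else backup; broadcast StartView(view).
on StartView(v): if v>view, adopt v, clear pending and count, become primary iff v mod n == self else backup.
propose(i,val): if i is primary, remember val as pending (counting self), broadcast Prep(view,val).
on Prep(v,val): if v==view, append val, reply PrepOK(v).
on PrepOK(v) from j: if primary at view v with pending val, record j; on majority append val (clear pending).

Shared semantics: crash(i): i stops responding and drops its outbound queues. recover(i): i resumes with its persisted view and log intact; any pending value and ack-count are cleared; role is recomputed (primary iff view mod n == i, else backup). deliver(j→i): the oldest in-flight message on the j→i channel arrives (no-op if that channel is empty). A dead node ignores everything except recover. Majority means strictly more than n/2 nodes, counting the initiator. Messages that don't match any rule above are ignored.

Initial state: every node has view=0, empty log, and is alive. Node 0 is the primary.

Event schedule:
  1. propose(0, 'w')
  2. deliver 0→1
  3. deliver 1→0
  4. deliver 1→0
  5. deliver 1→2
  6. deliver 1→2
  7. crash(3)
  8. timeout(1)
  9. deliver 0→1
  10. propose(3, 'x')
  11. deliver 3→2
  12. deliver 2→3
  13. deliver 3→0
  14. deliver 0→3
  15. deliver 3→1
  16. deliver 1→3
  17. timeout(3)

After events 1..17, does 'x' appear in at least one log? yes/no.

after 1 — propose(0,'w'): ·
after 2 — deliver 0→1: n1:back/v0/[w]
after 3 — deliver 1→0: ·
after 4 — deliver 1→0: ·
after 5 — deliver 1→2: ·
after 6 — deliver 1→2: ·
after 7 — crash(3): n3:✗back/v0/[-]
after 8 — timeout(1): n1:prim/v1/[w]
after 9 — deliver 0→1: ·
after 10 — propose(3,'x'): ·
after 11 — deliver 3→2: ·
after 12 — deliver 2→3: ·
after 13 — deliver 3→0: ·
after 14 — deliver 0→3: ·
after 15 — deliver 3→1: ·
after 16 — deliver 1→3: ·
after 17 — timeout(3): ·

no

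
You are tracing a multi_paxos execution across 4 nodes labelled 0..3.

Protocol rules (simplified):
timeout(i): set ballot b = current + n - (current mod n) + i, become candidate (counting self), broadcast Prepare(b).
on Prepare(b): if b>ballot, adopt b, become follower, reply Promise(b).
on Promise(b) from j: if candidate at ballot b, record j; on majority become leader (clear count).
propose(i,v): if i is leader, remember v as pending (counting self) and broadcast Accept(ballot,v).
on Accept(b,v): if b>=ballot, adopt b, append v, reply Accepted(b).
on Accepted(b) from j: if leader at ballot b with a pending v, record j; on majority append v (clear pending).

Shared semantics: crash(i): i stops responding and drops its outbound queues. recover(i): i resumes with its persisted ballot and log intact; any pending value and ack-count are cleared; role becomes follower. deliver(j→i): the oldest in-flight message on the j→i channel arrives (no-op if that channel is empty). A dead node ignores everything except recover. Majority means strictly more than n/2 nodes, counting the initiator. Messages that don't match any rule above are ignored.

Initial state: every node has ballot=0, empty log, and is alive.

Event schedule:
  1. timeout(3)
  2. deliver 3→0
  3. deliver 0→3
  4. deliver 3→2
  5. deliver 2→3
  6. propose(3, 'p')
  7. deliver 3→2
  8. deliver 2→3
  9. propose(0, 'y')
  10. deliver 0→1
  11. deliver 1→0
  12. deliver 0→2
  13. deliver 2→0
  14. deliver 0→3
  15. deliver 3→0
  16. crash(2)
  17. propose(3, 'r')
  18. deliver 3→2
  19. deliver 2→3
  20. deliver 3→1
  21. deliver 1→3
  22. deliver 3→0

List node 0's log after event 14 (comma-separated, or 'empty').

after 1 — timeout(3): n3:cand/b7/[-]
after 2 — deliver 3→0: n0:foll/b7/[-]
after 3 — deliver 0→3: ·
after 4 — deliver 3→2: n2:foll/b7/[-]
after 5 — deliver 2→3: n3:lead/b7/[-]
after 6 — propose(3,'p'): ·
after 7 — deliver 3→2: n2:foll/b7/[p]
after 8 — deliver 2→3: ·
after 9 — propose(0,'y'): ·
after 10 — deliver 0→1: ·
after 11 — deliver 1→0: ·
after 12 — deliver 0→2: ·
after 13 — deliver 2→0: ·
after 14 — deliver 0→3: ·

empty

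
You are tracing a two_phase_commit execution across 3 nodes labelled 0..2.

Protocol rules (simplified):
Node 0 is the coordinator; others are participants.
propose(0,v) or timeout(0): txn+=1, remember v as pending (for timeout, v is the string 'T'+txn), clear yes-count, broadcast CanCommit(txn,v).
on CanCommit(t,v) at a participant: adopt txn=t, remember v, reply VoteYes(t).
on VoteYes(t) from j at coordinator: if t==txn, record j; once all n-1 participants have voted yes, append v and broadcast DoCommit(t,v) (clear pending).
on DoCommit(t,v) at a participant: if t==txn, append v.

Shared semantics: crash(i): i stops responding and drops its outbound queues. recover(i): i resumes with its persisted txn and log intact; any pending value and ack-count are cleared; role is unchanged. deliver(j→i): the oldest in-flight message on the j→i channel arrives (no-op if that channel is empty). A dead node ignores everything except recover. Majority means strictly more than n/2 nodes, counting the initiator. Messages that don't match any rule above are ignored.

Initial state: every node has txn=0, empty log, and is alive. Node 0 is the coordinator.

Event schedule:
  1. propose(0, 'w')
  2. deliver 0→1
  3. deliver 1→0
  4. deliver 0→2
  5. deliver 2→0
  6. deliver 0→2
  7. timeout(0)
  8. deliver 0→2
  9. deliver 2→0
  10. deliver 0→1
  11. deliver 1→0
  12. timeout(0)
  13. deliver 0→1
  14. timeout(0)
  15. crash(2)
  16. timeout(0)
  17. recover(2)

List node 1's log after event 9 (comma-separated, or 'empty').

empty

after 1 — propose(0,'w'): n0:coor/t1/[-]
after 2 — deliver 0→1: n1:part/t1/[-]
after 3 — deliver 1→0: ·
after 4 — deliver 0→2: n2:part/t1/[-]
after 5 — deliver 2→0: n0:coor/t1/[w]
after 6 — deliver 0→2: n2:part/t1/[w]
after 7 — timeout(0): n0:coor/t2/[w]
after 8 — deliver 0→2: n2:part/t2/[w]
after 9 — deliver 2→0: ·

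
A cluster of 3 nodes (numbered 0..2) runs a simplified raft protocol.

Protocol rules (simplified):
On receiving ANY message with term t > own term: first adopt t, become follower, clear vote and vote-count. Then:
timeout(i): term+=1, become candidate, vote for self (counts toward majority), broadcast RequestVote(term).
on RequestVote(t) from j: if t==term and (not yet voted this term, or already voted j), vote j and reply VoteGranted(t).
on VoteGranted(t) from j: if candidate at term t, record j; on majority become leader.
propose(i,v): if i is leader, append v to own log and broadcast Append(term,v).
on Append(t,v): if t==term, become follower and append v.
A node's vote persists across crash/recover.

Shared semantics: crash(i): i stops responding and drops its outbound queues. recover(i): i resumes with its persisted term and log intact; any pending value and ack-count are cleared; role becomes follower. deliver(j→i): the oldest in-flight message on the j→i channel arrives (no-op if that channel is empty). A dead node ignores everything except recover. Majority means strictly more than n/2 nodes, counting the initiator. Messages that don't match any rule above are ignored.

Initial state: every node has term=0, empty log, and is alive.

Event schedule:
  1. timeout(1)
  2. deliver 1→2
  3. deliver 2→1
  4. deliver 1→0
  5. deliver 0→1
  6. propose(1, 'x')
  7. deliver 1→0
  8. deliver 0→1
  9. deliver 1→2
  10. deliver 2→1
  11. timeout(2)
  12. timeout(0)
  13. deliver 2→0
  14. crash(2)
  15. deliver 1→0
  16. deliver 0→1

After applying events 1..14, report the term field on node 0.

step 1 timeout(1): 1={cand,t=1,log=-}
step 2 deliver 1→2: 2={foll,t=1,log=-}
step 3 deliver 2→1: 1={lead,t=1,log=-}
step 4 deliver 1→0: 0={foll,t=1,log=-}
step 5 deliver 0→1: —
step 6 propose(1,'x'): 1={lead,t=1,log=x}
step 7 deliver 1→0: 0={foll,t=1,log=x}
step 8 deliver 0→1: —
step 9 deliver 1→2: 2={foll,t=1,log=x}
step 10 deliver 2→1: —
step 11 timeout(2): 2={cand,t=2,log=x}
step 12 timeout(0): 0={cand,t=2,log=x}
step 13 deliver 2→0: —
step 14 crash(2): 2={✗cand,t=2,log=x}

2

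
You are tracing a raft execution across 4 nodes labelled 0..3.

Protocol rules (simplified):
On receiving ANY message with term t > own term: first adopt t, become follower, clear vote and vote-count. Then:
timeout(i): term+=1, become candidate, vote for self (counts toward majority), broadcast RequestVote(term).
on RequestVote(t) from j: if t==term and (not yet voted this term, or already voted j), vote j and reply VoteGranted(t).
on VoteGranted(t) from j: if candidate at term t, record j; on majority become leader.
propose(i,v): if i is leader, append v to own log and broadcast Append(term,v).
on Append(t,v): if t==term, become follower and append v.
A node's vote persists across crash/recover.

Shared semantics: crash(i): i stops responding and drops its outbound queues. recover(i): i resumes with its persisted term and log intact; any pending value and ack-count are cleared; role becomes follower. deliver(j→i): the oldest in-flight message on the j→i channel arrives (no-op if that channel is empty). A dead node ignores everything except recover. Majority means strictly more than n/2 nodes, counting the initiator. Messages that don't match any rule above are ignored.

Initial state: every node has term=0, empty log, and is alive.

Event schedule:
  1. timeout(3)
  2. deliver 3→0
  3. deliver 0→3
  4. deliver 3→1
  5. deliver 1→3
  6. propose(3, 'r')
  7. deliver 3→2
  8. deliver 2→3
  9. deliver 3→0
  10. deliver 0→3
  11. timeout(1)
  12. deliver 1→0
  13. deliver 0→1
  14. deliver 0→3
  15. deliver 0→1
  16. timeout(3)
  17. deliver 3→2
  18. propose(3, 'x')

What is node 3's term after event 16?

2

[1] timeout(3) → N3(cand t1 [-])
[2] deliver 3→0 → N0(foll t1 [-])
[3] deliver 0→3 → ∅
[4] deliver 3→1 → N1(foll t1 [-])
[5] deliver 1→3 → N3(lead t1 [-])
[6] propose(3,'r') → N3(lead t1 [r])
[7] deliver 3→2 → N2(foll t1 [-])
[8] deliver 2→3 → ∅
[9] deliver 3→0 → N0(foll t1 [r])
[10] deliver 0→3 → ∅
[11] timeout(1) → N1(cand t2 [-])
[12] deliver 1→0 → N0(foll t2 [r])
[13] deliver 0→1 → ∅
[14] deliver 0→3 → ∅
[15] deliver 0→1 → ∅
[16] timeout(3) → N3(cand t2 [r])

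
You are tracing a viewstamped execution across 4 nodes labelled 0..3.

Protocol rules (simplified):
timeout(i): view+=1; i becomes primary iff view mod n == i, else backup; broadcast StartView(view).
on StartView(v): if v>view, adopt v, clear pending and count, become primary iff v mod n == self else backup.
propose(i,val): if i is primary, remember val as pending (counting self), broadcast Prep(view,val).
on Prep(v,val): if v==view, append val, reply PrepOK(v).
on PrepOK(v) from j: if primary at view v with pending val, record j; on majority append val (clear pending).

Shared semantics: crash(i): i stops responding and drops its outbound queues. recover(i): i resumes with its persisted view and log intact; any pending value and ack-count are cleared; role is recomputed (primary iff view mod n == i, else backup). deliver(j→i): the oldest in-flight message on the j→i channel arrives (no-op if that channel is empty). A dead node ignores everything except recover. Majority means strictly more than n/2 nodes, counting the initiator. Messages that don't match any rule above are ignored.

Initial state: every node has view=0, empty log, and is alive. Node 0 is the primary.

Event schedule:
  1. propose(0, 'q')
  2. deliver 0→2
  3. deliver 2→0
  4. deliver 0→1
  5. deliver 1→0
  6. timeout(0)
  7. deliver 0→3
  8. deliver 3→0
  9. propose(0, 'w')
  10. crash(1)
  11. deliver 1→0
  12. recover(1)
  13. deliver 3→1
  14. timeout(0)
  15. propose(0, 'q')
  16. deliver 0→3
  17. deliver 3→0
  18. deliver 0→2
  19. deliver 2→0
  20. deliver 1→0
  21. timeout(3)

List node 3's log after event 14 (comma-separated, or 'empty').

q

after 1 — propose(0,'q'): ·
after 2 — deliver 0→2: n2:back/v0/[q]
after 3 — deliver 2→0: ·
after 4 — deliver 0→1: n1:back/v0/[q]
after 5 — deliver 1→0: n0:prim/v0/[q]
after 6 — timeout(0): n0:back/v1/[q]
after 7 — deliver 0→3: n3:back/v0/[q]
after 8 — deliver 3→0: ·
after 9 — propose(0,'w'): ·
after 10 — crash(1): n1:✗back/v0/[q]
after 11 — deliver 1→0: ·
after 12 — recover(1): n1:back/v0/[q]
after 13 — deliver 3→1: ·
after 14 — timeout(0): n0:back/v2/[q]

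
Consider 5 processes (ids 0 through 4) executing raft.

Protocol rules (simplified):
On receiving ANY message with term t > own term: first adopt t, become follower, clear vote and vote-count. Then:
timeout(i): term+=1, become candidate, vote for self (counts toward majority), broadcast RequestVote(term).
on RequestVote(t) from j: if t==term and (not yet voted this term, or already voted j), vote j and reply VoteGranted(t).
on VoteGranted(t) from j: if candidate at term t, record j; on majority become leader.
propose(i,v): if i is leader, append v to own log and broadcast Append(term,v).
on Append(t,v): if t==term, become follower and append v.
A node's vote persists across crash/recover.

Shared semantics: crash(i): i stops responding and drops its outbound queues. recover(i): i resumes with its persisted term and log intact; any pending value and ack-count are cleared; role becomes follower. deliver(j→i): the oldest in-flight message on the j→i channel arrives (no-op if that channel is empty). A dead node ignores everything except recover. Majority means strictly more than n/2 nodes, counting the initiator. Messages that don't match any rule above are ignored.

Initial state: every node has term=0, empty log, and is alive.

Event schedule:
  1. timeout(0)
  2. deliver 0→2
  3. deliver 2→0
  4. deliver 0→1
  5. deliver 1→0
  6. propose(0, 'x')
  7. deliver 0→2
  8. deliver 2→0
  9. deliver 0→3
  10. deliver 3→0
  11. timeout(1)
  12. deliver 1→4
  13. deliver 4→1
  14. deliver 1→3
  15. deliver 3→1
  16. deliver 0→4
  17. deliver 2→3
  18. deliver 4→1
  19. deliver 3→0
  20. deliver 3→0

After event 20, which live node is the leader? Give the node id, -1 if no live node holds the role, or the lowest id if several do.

[1] timeout(0) → N0(cand t1 [-])
[2] deliver 0→2 → N2(foll t1 [-])
[3] deliver 2→0 → ∅
[4] deliver 0→1 → N1(foll t1 [-])
[5] deliver 1→0 → N0(lead t1 [-])
[6] propose(0,'x') → N0(lead t1 [x])
[7] deliver 0→2 → N2(foll t1 [x])
[8] deliver 2→0 → ∅
[9] deliver 0→3 → N3(foll t1 [-])
[10] deliver 3→0 → ∅
[11] timeout(1) → N1(cand t2 [-])
[12] deliver 1→4 → N4(foll t2 [-])
[13] deliver 4→1 → ∅
[14] deliver 1→3 → N3(foll t2 [-])
[15] deliver 3→1 → N1(lead t2 [-])
[16] deliver 0→4 → ∅
[17] deliver 2→3 → ∅
[18] deliver 4→1 → ∅
[19] deliver 3→0 → ∅
[20] deliver 3→0 → ∅

0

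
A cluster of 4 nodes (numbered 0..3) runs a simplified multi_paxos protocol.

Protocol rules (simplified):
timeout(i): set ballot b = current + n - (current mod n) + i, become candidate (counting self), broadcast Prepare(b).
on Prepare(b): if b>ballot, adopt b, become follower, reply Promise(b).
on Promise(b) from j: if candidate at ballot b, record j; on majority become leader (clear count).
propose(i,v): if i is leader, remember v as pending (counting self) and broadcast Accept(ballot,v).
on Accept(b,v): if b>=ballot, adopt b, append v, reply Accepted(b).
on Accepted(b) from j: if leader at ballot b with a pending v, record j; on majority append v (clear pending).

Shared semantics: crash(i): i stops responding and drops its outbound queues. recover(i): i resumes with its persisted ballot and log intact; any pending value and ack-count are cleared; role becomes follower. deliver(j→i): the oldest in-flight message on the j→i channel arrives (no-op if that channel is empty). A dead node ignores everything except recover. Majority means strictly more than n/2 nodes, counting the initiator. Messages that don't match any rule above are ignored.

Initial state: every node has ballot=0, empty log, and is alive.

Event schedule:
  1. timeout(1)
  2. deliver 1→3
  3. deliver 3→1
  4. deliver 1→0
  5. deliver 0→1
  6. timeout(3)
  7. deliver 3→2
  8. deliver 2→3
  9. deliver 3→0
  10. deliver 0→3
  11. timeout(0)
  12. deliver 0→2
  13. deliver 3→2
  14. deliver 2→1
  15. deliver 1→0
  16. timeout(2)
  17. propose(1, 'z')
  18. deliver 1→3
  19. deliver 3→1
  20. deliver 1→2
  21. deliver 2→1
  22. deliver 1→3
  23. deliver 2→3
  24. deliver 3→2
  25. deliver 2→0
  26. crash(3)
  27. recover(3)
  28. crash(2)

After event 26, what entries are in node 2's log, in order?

empty

1. timeout(1):  <1:cand b5 ->
2. deliver 1→3:  <3:foll b5 ->
3. deliver 3→1:  nop
4. deliver 1→0:  <0:foll b5 ->
5. deliver 0→1:  <1:lead b5 ->
6. timeout(3):  <3:cand b11 ->
7. deliver 3→2:  <2:foll b11 ->
8. deliver 2→3:  nop
9. deliver 3→0:  <0:foll b11 ->
10. deliver 0→3:  <3:lead b11 ->
11. timeout(0):  <0:cand b12 ->
12. deliver 0→2:  <2:foll b12 ->
13. deliver 3→2:  nop
14. deliver 2→1:  nop
15. deliver 1→0:  nop
16. timeout(2):  <2:cand b18 ->
17. propose(1,'z'):  nop
18. deliver 1→3:  nop
19. deliver 3→1:  <1:foll b11 ->
20. deliver 1→2:  nop
21. deliver 2→1:  <1:foll b18 ->
22. deliver 1→3:  nop
23. deliver 2→3:  <3:foll b18 ->
24. deliver 3→2:  nop
25. deliver 2→0:  nop
26. crash(3):  <3:✗foll b18 ->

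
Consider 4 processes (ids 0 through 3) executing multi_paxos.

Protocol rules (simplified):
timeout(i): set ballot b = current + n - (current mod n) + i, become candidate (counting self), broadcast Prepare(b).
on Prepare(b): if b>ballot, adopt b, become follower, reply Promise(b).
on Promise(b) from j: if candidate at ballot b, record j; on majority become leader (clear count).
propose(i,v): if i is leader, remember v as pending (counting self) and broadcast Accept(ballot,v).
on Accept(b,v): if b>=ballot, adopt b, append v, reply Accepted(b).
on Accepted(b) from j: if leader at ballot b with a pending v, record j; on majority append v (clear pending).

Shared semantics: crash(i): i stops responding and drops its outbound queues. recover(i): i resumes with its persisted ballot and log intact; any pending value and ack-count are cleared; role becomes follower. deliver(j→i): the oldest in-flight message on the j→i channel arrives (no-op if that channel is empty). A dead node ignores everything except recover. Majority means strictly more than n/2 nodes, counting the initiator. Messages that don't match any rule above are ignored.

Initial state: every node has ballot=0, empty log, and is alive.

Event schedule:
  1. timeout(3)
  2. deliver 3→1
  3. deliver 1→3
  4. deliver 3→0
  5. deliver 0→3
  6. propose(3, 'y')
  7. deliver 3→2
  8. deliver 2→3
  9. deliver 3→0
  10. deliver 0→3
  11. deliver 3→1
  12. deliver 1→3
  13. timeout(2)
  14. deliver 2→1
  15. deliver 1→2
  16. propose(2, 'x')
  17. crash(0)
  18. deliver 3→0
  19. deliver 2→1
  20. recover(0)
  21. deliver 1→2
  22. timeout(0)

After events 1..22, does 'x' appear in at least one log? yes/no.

no

after 1 — timeout(3): n3:cand/b7/[-]
after 2 — deliver 3→1: n1:foll/b7/[-]
after 3 — deliver 1→3: ·
after 4 — deliver 3→0: n0:foll/b7/[-]
after 5 — deliver 0→3: n3:lead/b7/[-]
after 6 — propose(3,'y'): ·
after 7 — deliver 3→2: n2:foll/b7/[-]
after 8 — deliver 2→3: ·
after 9 — deliver 3→0: n0:foll/b7/[y]
after 10 — deliver 0→3: ·
after 11 — deliver 3→1: n1:foll/b7/[y]
after 12 — deliver 1→3: n3:lead/b7/[y]
after 13 — timeout(2): n2:cand/b10/[-]
after 14 — deliver 2→1: n1:foll/b10/[y]
after 15 — deliver 1→2: ·
after 16 — propose(2,'x'): ·
after 17 — crash(0): n0:✗foll/b7/[y]
after 18 — deliver 3→0: ·
after 19 — deliver 2→1: ·
after 20 — recover(0): n0:foll/b7/[y]
after 21 — deliver 1→2: ·
after 22 — timeout(0): n0:cand/b8/[y]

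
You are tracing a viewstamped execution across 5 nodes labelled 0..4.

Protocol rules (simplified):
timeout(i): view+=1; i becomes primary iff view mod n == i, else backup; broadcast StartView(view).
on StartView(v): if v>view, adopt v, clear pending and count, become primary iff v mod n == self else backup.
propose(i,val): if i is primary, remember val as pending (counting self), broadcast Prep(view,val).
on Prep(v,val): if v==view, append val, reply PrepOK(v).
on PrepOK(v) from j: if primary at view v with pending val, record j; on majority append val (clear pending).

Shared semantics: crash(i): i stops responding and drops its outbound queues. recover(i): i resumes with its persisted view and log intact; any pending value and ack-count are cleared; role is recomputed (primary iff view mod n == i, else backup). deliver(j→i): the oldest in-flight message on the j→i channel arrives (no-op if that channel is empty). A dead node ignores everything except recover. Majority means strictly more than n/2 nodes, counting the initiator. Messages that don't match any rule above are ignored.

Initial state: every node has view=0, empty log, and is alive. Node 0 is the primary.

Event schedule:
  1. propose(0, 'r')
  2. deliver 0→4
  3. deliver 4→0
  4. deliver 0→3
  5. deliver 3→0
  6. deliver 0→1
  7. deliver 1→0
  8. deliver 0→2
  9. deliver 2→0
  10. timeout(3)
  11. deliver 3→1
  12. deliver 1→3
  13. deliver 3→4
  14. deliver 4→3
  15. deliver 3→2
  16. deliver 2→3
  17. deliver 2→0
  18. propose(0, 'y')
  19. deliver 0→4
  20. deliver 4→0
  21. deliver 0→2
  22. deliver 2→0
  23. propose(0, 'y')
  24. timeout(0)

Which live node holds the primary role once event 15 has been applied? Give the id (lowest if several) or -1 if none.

1. propose(0,'r'):  nop
2. deliver 0→4:  <4:back v0 r>
3. deliver 4→0:  nop
4. deliver 0→3:  <3:back v0 r>
5. deliver 3→0:  <0:prim v0 r>
6. deliver 0→1:  <1:back v0 r>
7. deliver 1→0:  nop
8. deliver 0→2:  <2:back v0 r>
9. deliver 2→0:  nop
10. timeout(3):  <3:back v1 r>
11. deliver 3→1:  <1:prim v1 r>
12. deliver 1→3:  nop
13. deliver 3→4:  <4:back v1 r>
14. deliver 4→3:  nop
15. deliver 3→2:  <2:back v1 r>

0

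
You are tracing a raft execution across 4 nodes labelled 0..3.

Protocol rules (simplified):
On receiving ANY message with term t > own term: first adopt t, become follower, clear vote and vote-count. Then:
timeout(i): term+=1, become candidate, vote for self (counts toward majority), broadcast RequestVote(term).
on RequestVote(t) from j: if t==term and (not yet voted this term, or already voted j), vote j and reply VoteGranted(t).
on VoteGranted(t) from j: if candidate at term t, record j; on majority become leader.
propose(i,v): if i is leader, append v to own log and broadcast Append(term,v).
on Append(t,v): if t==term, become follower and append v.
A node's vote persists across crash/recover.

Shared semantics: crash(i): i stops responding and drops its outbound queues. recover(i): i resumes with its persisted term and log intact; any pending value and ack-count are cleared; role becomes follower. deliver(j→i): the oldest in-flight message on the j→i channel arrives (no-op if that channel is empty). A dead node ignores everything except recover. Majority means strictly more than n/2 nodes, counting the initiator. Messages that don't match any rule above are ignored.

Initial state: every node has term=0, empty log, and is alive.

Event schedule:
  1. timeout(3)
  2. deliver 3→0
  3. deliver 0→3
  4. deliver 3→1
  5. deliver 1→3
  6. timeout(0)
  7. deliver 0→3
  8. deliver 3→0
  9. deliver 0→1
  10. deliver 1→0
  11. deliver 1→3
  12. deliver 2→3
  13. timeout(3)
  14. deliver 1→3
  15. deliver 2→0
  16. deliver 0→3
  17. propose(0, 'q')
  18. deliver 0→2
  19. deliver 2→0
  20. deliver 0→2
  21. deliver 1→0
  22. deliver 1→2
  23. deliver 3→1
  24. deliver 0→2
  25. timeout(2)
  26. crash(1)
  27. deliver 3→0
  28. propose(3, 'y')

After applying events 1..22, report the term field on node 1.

2

step 1 timeout(3): 3={cand,t=1,log=-}
step 2 deliver 3→0: 0={foll,t=1,log=-}
step 3 deliver 0→3: —
step 4 deliver 3→1: 1={foll,t=1,log=-}
step 5 deliver 1→3: 3={lead,t=1,log=-}
step 6 timeout(0): 0={cand,t=2,log=-}
step 7 deliver 0→3: 3={foll,t=2,log=-}
step 8 deliver 3→0: —
step 9 deliver 0→1: 1={foll,t=2,log=-}
step 10 deliver 1→0: 0={lead,t=2,log=-}
step 11 deliver 1→3: —
step 12 deliver 2→3: —
step 13 timeout(3): 3={cand,t=3,log=-}
step 14 deliver 1→3: —
step 15 deliver 2→0: —
step 16 deliver 0→3: —
step 17 propose(0,'q'): 0={lead,t=2,log=q}
step 18 deliver 0→2: 2={foll,t=2,log=-}
step 19 deliver 2→0: —
step 20 deliver 0→2: 2={foll,t=2,log=q}
step 21 deliver 1→0: —
step 22 deliver 1→2: —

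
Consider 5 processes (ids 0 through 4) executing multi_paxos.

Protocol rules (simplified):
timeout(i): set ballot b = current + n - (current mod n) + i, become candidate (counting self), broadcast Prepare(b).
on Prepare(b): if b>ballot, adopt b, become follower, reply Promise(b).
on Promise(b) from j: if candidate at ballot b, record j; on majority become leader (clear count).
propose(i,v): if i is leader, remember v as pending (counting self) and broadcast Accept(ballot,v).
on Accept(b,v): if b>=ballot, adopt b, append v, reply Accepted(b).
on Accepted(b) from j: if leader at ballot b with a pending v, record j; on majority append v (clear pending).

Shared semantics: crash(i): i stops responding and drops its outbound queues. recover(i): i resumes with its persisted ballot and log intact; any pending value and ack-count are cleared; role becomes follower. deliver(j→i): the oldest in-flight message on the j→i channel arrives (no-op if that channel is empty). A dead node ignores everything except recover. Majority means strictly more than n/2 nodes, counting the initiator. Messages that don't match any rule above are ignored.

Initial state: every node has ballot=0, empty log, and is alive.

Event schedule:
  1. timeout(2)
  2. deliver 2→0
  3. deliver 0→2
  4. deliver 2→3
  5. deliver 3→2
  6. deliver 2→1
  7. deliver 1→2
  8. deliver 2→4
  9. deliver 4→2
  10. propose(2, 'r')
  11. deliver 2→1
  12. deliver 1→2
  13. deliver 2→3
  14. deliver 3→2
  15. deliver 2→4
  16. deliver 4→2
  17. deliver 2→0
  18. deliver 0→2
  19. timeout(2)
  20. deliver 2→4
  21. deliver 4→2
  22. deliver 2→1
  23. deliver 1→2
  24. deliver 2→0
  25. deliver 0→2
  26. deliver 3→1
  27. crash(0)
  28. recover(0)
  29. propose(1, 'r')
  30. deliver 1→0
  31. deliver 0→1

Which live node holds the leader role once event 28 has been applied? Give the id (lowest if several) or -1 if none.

2

step 1 timeout(2): 2={cand,b=7,log=-}
step 2 deliver 2→0: 0={foll,b=7,log=-}
step 3 deliver 0→2: —
step 4 deliver 2→3: 3={foll,b=7,log=-}
step 5 deliver 3→2: 2={lead,b=7,log=-}
step 6 deliver 2→1: 1={foll,b=7,log=-}
step 7 deliver 1→2: —
step 8 deliver 2→4: 4={foll,b=7,log=-}
step 9 deliver 4→2: —
step 10 propose(2,'r'): —
step 11 deliver 2→1: 1={foll,b=7,log=r}
step 12 deliver 1→2: —
step 13 deliver 2→3: 3={foll,b=7,log=r}
step 14 deliver 3→2: 2={lead,b=7,log=r}
step 15 deliver 2→4: 4={foll,b=7,log=r}
step 16 deliver 4→2: —
step 17 deliver 2→0: 0={foll,b=7,log=r}
step 18 deliver 0→2: —
step 19 timeout(2): 2={cand,b=12,log=r}
step 20 deliver 2→4: 4={foll,b=12,log=r}
step 21 deliver 4→2: —
step 22 deliver 2→1: 1={foll,b=12,log=r}
step 23 deliver 1→2: 2={lead,b=12,log=r}
step 24 deliver 2→0: 0={foll,b=12,log=r}
step 25 deliver 0→2: —
step 26 deliver 3→1: —
step 27 crash(0): 0={✗foll,b=12,log=r}
step 28 recover(0): 0={foll,b=12,log=r}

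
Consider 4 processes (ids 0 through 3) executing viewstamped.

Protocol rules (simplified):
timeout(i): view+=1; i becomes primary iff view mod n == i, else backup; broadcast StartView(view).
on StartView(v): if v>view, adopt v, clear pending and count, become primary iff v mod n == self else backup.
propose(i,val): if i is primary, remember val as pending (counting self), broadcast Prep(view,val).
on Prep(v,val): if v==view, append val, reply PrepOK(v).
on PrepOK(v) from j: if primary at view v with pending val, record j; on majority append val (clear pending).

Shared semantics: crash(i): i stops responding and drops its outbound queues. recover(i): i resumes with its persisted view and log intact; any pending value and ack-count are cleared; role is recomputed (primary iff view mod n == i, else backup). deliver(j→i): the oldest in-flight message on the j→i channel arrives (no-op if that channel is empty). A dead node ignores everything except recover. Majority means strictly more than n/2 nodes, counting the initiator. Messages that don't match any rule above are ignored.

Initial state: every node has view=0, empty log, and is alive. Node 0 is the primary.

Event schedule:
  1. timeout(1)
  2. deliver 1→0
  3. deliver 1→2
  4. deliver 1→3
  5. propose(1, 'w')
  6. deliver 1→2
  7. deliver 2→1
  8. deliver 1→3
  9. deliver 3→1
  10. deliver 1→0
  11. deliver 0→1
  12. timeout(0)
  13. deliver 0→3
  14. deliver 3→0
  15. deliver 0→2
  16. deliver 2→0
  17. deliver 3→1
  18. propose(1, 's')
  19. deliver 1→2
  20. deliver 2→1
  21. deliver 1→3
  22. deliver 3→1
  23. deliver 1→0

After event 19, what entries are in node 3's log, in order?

w

[1] timeout(1) → N1(prim v1 [-])
[2] deliver 1→0 → N0(back v1 [-])
[3] deliver 1→2 → N2(back v1 [-])
[4] deliver 1→3 → N3(back v1 [-])
[5] propose(1,'w') → ∅
[6] deliver 1→2 → N2(back v1 [w])
[7] deliver 2→1 → ∅
[8] deliver 1→3 → N3(back v1 [w])
[9] deliver 3→1 → N1(prim v1 [w])
[10] deliver 1→0 → N0(back v1 [w])
[11] deliver 0→1 → ∅
[12] timeout(0) → N0(back v2 [w])
[13] deliver 0→3 → N3(back v2 [w])
[14] deliver 3→0 → ∅
[15] deliver 0→2 → N2(prim v2 [w])
[16] deliver 2→0 → ∅
[17] deliver 3→1 → ∅
[18] propose(1,'s') → ∅
[19] deliver 1→2 → ∅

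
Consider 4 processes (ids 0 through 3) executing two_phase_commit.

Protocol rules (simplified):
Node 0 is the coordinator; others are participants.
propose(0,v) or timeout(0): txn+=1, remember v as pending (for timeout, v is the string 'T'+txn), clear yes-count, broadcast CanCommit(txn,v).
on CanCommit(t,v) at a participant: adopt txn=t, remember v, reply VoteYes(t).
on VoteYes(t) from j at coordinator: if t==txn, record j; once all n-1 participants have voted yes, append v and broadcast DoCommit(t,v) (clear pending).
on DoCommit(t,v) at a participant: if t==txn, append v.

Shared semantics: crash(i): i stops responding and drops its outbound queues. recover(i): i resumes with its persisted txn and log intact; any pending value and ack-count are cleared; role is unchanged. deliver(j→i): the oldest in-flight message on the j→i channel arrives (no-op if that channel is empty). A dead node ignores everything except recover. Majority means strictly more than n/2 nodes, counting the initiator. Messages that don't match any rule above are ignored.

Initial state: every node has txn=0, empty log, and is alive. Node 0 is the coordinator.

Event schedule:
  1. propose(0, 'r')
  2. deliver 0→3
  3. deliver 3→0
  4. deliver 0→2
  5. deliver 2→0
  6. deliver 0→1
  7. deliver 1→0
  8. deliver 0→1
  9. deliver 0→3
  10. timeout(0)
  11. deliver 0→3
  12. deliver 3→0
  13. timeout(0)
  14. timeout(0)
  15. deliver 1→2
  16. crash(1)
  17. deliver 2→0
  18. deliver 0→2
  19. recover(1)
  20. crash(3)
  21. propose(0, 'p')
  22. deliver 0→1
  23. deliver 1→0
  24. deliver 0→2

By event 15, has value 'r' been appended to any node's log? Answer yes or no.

yes

e1 propose(0,'r'): 0[coor,t=1,-]
e2 deliver 0→3: 3[part,t=1,-]
e3 deliver 3→0: ·
e4 deliver 0→2: 2[part,t=1,-]
e5 deliver 2→0: ·
e6 deliver 0→1: 1[part,t=1,-]
e7 deliver 1→0: 0[coor,t=1,r]
e8 deliver 0→1: 1[part,t=1,r]
e9 deliver 0→3: 3[part,t=1,r]
e10 timeout(0): 0[coor,t=2,r]
e11 deliver 0→3: 3[part,t=2,r]
e12 deliver 3→0: ·
e13 timeout(0): 0[coor,t=3,r]
e14 timeout(0): 0[coor,t=4,r]
e15 deliver 1→2: ·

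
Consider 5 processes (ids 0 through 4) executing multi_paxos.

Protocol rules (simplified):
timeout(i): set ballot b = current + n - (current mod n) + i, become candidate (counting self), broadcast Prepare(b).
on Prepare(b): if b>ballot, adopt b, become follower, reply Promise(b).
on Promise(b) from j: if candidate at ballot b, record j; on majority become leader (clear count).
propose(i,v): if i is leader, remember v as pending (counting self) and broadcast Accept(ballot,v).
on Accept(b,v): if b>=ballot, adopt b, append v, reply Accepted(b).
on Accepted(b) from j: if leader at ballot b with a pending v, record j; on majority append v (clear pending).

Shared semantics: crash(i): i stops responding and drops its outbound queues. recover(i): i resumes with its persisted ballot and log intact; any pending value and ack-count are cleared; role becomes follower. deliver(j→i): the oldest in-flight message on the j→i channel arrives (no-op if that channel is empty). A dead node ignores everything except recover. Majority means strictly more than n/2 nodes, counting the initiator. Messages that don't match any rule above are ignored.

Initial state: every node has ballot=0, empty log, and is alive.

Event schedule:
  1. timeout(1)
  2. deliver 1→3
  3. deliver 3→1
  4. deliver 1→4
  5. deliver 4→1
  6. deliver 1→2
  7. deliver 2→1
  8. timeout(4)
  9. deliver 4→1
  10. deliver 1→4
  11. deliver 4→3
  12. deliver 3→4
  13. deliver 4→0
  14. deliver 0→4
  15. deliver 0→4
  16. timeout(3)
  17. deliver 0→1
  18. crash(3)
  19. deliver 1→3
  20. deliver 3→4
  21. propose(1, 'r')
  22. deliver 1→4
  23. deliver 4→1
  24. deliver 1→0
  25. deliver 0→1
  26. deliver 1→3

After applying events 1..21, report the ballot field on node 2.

e1 timeout(1): 1[cand,b=6,-]
e2 deliver 1→3: 3[foll,b=6,-]
e3 deliver 3→1: ·
e4 deliver 1→4: 4[foll,b=6,-]
e5 deliver 4→1: 1[lead,b=6,-]
e6 deliver 1→2: 2[foll,b=6,-]
e7 deliver 2→1: ·
e8 timeout(4): 4[cand,b=14,-]
e9 deliver 4→1: 1[foll,b=14,-]
e10 deliver 1→4: ·
e11 deliver 4→3: 3[foll,b=14,-]
e12 deliver 3→4: 4[lead,b=14,-]
e13 deliver 4→0: 0[foll,b=14,-]
e14 deliver 0→4: ·
e15 deliver 0→4: ·
e16 timeout(3): 3[cand,b=18,-]
e17 deliver 0→1: ·
e18 crash(3): 3[✗cand,b=18,-]
e19 deliver 1→3: ·
e20 deliver 3→4: ·
e21 propose(1,'r'): ·

6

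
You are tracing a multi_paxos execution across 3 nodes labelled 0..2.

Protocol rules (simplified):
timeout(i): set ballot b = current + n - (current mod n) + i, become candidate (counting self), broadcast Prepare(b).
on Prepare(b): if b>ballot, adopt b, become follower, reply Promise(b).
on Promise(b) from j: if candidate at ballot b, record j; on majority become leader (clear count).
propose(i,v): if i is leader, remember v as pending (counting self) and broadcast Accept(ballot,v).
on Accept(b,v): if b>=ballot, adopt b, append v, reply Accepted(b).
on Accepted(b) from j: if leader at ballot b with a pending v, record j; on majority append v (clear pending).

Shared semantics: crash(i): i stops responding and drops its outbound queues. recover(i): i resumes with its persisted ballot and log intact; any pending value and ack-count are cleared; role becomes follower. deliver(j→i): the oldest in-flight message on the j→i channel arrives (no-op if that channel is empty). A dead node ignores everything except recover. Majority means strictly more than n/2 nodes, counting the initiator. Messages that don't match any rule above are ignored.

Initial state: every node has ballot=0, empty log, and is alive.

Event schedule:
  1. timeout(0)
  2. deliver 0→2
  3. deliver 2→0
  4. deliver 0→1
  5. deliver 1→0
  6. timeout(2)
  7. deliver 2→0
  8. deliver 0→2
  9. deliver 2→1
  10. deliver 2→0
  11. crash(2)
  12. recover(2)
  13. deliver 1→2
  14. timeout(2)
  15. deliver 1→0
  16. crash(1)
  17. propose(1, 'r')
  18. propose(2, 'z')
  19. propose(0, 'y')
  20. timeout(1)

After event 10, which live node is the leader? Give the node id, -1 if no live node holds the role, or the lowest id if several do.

2

after 1 — timeout(0): n0:cand/b3/[-]
after 2 — deliver 0→2: n2:foll/b3/[-]
after 3 — deliver 2→0: n0:lead/b3/[-]
after 4 — deliver 0→1: n1:foll/b3/[-]
after 5 — deliver 1→0: ·
after 6 — timeout(2): n2:cand/b8/[-]
after 7 — deliver 2→0: n0:foll/b8/[-]
after 8 — deliver 0→2: n2:lead/b8/[-]
after 9 — deliver 2→1: n1:foll/b8/[-]
after 10 — deliver 2→0: ·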